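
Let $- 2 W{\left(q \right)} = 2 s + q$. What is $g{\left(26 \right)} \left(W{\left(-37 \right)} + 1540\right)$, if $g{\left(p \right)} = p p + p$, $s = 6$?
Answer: $1089855$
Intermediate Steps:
$g{\left(p \right)} = p + p^{2}$ ($g{\left(p \right)} = p^{2} + p = p + p^{2}$)
$W{\left(q \right)} = -6 - \frac{q}{2}$ ($W{\left(q \right)} = - \frac{2 \cdot 6 + q}{2} = - \frac{12 + q}{2} = -6 - \frac{q}{2}$)
$g{\left(26 \right)} \left(W{\left(-37 \right)} + 1540\right) = 26 \left(1 + 26\right) \left(\left(-6 - - \frac{37}{2}\right) + 1540\right) = 26 \cdot 27 \left(\left(-6 + \frac{37}{2}\right) + 1540\right) = 702 \left(\frac{25}{2} + 1540\right) = 702 \cdot \frac{3105}{2} = 1089855$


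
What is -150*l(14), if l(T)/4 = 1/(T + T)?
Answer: -150/7 ≈ -21.429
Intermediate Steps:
l(T) = 2/T (l(T) = 4/(T + T) = 4/((2*T)) = 4*(1/(2*T)) = 2/T)
-150*l(14) = -300/14 = -150*⅐ = -150/7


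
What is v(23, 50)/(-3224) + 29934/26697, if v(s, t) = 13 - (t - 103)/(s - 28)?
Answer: 40184643/35862970 ≈ 1.1205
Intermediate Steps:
v(s, t) = 13 - (-103 + t)/(-28 + s)
v(23, 50)/(-3224) + 29934/26697 = ((-261 - 1*50 + 13*23)/(-28 + 23))/(-3224) + 29934/26697 = ((-261 - 50 + 299)/(-5))*(-1/3224) + 29934*(1/26697) = -⅕*(-12)*(-1/3224) + 9978/8899 = (12/5)*(-1/3224) + 9978/8899 = -3/4030 + 9978/8899 = 40184643/35862970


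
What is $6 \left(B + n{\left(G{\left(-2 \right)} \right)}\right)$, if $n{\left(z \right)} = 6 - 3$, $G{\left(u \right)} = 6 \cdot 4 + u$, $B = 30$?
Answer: $198$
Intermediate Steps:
$G{\left(u \right)} = 24 + u$
$n{\left(z \right)} = 3$
$6 \left(B + n{\left(G{\left(-2 \right)} \right)}\right) = 6 \left(30 + 3\right) = 6 \cdot 33 = 198$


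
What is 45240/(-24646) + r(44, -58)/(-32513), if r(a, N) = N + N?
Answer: -734014592/400657699 ≈ -1.8320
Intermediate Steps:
r(a, N) = 2*N
45240/(-24646) + r(44, -58)/(-32513) = 45240/(-24646) + (2*(-58))/(-32513) = 45240*(-1/24646) - 116*(-1/32513) = -22620/12323 + 116/32513 = -734014592/400657699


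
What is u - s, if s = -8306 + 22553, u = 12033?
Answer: -2214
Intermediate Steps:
s = 14247
u - s = 12033 - 1*14247 = 12033 - 14247 = -2214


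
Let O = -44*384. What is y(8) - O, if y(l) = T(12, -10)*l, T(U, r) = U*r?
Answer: 15936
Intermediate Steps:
O = -16896
y(l) = -120*l (y(l) = (12*(-10))*l = -120*l)
y(8) - O = -120*8 - 1*(-16896) = -960 + 16896 = 15936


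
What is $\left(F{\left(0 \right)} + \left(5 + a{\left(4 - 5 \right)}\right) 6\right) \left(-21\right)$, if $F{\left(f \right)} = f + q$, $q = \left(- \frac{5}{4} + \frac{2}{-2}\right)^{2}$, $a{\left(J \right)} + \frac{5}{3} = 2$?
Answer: $- \frac{12453}{16} \approx -778.31$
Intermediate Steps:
$a{\left(J \right)} = \frac{1}{3}$ ($a{\left(J \right)} = - \frac{5}{3} + 2 = \frac{1}{3}$)
$q = \frac{81}{16}$ ($q = \left(\left(-5\right) \frac{1}{4} + 2 \left(- \frac{1}{2}\right)\right)^{2} = \left(- \frac{5}{4} - 1\right)^{2} = \left(- \frac{9}{4}\right)^{2} = \frac{81}{16} \approx 5.0625$)
$F{\left(f \right)} = \frac{81}{16} + f$ ($F{\left(f \right)} = f + \frac{81}{16} = \frac{81}{16} + f$)
$\left(F{\left(0 \right)} + \left(5 + a{\left(4 - 5 \right)}\right) 6\right) \left(-21\right) = \left(\left(\frac{81}{16} + 0\right) + \left(5 + \frac{1}{3}\right) 6\right) \left(-21\right) = \left(\frac{81}{16} + \frac{16}{3} \cdot 6\right) \left(-21\right) = \left(\frac{81}{16} + 32\right) \left(-21\right) = \frac{593}{16} \left(-21\right) = - \frac{12453}{16}$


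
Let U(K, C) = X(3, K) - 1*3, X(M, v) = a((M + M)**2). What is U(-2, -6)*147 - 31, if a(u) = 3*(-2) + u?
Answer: 3938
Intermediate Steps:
a(u) = -6 + u
X(M, v) = -6 + 4*M**2 (X(M, v) = -6 + (M + M)**2 = -6 + (2*M)**2 = -6 + 4*M**2)
U(K, C) = 27 (U(K, C) = (-6 + 4*3**2) - 1*3 = (-6 + 4*9) - 3 = (-6 + 36) - 3 = 30 - 3 = 27)
U(-2, -6)*147 - 31 = 27*147 - 31 = 3969 - 31 = 3938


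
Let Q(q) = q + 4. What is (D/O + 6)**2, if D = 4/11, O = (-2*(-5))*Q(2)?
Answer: 982081/27225 ≈ 36.073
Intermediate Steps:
Q(q) = 4 + q
O = 60 (O = (-2*(-5))*(4 + 2) = 10*6 = 60)
D = 4/11 (D = 4*(1/11) = 4/11 ≈ 0.36364)
(D/O + 6)**2 = ((4/11)/60 + 6)**2 = ((4/11)*(1/60) + 6)**2 = (1/165 + 6)**2 = (991/165)**2 = 982081/27225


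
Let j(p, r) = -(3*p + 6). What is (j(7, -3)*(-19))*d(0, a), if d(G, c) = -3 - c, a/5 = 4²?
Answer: -42579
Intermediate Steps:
a = 80 (a = 5*4² = 5*16 = 80)
j(p, r) = -6 - 3*p (j(p, r) = -(6 + 3*p) = -6 - 3*p)
(j(7, -3)*(-19))*d(0, a) = ((-6 - 3*7)*(-19))*(-3 - 1*80) = ((-6 - 21)*(-19))*(-3 - 80) = -27*(-19)*(-83) = 513*(-83) = -42579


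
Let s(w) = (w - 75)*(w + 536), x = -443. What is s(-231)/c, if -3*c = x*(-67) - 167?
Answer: 46665/4919 ≈ 9.4867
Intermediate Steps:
s(w) = (-75 + w)*(536 + w)
c = -9838 (c = -(-443*(-67) - 167)/3 = -(29681 - 167)/3 = -⅓*29514 = -9838)
s(-231)/c = (-40200 + (-231)² + 461*(-231))/(-9838) = (-40200 + 53361 - 106491)*(-1/9838) = -93330*(-1/9838) = 46665/4919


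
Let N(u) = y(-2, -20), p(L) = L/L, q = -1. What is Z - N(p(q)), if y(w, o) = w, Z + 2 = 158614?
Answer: 158614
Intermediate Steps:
Z = 158612 (Z = -2 + 158614 = 158612)
p(L) = 1
N(u) = -2
Z - N(p(q)) = 158612 - 1*(-2) = 158612 + 2 = 158614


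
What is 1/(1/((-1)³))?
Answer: -1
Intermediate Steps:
1/(1/((-1)³)) = 1/(1/(-1)) = 1/(-1) = -1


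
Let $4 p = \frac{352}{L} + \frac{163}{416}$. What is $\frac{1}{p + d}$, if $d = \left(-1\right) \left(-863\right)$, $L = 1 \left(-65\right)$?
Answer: $\frac{8320}{7169711} \approx 0.0011604$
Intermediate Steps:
$L = -65$
$p = - \frac{10449}{8320}$ ($p = \frac{\frac{352}{-65} + \frac{163}{416}}{4} = \frac{352 \left(- \frac{1}{65}\right) + 163 \cdot \frac{1}{416}}{4} = \frac{- \frac{352}{65} + \frac{163}{416}}{4} = \frac{1}{4} \left(- \frac{10449}{2080}\right) = - \frac{10449}{8320} \approx -1.2559$)
$d = 863$
$\frac{1}{p + d} = \frac{1}{- \frac{10449}{8320} + 863} = \frac{1}{\frac{7169711}{8320}} = \frac{8320}{7169711}$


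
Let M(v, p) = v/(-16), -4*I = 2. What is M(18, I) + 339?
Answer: 2703/8 ≈ 337.88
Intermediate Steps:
I = -1/2 (I = -1/4*2 = -1/2 ≈ -0.50000)
M(v, p) = -v/16 (M(v, p) = v*(-1/16) = -v/16)
M(18, I) + 339 = -1/16*18 + 339 = -9/8 + 339 = 2703/8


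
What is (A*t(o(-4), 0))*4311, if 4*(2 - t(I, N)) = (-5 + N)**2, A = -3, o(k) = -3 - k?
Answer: 219861/4 ≈ 54965.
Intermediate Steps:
t(I, N) = 2 - (-5 + N)**2/4
(A*t(o(-4), 0))*4311 = -3*(2 - (-5 + 0)**2/4)*4311 = -3*(2 - 1/4*(-5)**2)*4311 = -3*(2 - 1/4*25)*4311 = -3*(2 - 25/4)*4311 = -3*(-17/4)*4311 = (51/4)*4311 = 219861/4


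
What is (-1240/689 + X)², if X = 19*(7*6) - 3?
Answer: 298678645225/474721 ≈ 6.2917e+5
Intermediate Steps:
X = 795 (X = 19*42 - 3 = 798 - 3 = 795)
(-1240/689 + X)² = (-1240/689 + 795)² = (546515/689)² = 298678645225/474721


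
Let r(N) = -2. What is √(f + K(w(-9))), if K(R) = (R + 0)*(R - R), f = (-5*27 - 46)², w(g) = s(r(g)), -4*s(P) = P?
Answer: 181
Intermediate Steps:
s(P) = -P/4
w(g) = ½ (w(g) = -¼*(-2) = ½)
f = 32761 (f = (-135 - 46)² = (-181)² = 32761)
K(R) = 0 (K(R) = R*0 = 0)
√(f + K(w(-9))) = √(32761 + 0) = √32761 = 181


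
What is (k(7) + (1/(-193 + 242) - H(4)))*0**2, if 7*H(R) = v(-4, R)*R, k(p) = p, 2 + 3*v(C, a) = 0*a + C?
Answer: 0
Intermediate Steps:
v(C, a) = -2/3 + C/3 (v(C, a) = -2/3 + (0*a + C)/3 = -2/3 + (0 + C)/3 = -2/3 + C/3)
H(R) = -2*R/7 (H(R) = ((-2/3 + (1/3)*(-4))*R)/7 = ((-2/3 - 4/3)*R)/7 = (-2*R)/7 = -2*R/7)
(k(7) + (1/(-193 + 242) - H(4)))*0**2 = (7 + (1/(-193 + 242) - (-2)*4/7))*0**2 = (7 + (1/49 - 1*(-8/7)))*0 = (7 + (1/49 + 8/7))*0 = (7 + 57/49)*0 = (400/49)*0 = 0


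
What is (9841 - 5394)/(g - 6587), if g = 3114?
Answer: -4447/3473 ≈ -1.2804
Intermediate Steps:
(9841 - 5394)/(g - 6587) = (9841 - 5394)/(3114 - 6587) = 4447/(-3473) = 4447*(-1/3473) = -4447/3473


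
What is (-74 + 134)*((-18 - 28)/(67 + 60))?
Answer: -2760/127 ≈ -21.732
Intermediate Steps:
(-74 + 134)*((-18 - 28)/(67 + 60)) = 60*(-46/127) = -2760/127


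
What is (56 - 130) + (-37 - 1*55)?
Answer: -166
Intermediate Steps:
(56 - 130) + (-37 - 1*55) = -74 + (-37 - 55) = -74 - 92 = -166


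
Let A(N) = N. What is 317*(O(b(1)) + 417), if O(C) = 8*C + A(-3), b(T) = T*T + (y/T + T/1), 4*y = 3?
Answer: 138212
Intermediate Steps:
y = ¾ (y = (¼)*3 = ¾ ≈ 0.75000)
b(T) = T + T² + 3/(4*T) (b(T) = T*T + (3/(4*T) + T/1) = T² + (3/(4*T) + T*1) = T² + (3/(4*T) + T) = T² + (T + 3/(4*T)) = T + T² + 3/(4*T))
O(C) = -3 + 8*C (O(C) = 8*C - 3 = -3 + 8*C)
317*(O(b(1)) + 417) = 317*((-3 + 8*(1 + 1² + (¾)/1)) + 417) = 317*((-3 + 8*(1 + 1 + (¾)*1)) + 417) = 317*((-3 + 8*(1 + 1 + ¾)) + 417) = 317*((-3 + 8*(11/4)) + 417) = 317*((-3 + 22) + 417) = 317*(19 + 417) = 317*436 = 138212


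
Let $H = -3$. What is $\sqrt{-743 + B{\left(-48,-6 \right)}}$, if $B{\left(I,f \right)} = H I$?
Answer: $i \sqrt{599} \approx 24.474 i$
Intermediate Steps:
$B{\left(I,f \right)} = - 3 I$
$\sqrt{-743 + B{\left(-48,-6 \right)}} = \sqrt{-743 - -144} = \sqrt{-743 + 144} = \sqrt{-599} = i \sqrt{599}$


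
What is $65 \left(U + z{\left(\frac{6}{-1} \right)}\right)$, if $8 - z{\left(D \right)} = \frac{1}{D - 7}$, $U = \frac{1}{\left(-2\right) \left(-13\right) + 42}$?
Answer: $\frac{35765}{68} \approx 525.96$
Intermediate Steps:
$U = \frac{1}{68}$ ($U = \frac{1}{26 + 42} = \frac{1}{68} \approx 0.014706$)
$z{\left(D \right)} = 8 - \frac{1}{-7 + D}$ ($z{\left(D \right)} = 8 - \frac{1}{D - 7} = 8 - \frac{1}{-7 + D}$)
$65 \left(U + z{\left(\frac{6}{-1} \right)}\right) = 65 \left(\frac{1}{68} + \frac{-57 + 8 \frac{6}{-1}}{-7 + \frac{6}{-1}}\right) = 65 \left(\frac{1}{68} + \frac{-57 + 8 \cdot 6 \left(-1\right)}{-7 + 6 \left(-1\right)}\right) = 65 \left(\frac{1}{68} + \frac{-57 + 8 \left(-6\right)}{-7 - 6}\right) = 65 \left(\frac{1}{68} + \frac{-57 - 48}{-13}\right) = 65 \left(\frac{1}{68} - - \frac{105}{13}\right) = 65 \left(\frac{1}{68} + \frac{105}{13}\right) = 65 \cdot \frac{7153}{884} = \frac{35765}{68}$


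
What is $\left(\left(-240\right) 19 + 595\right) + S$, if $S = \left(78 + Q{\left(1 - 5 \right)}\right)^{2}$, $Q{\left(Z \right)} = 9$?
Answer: $3604$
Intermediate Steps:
$S = 7569$ ($S = \left(78 + 9\right)^{2} = 87^{2} = 7569$)
$\left(\left(-240\right) 19 + 595\right) + S = \left(\left(-240\right) 19 + 595\right) + 7569 = \left(-4560 + 595\right) + 7569 = -3965 + 7569 = 3604$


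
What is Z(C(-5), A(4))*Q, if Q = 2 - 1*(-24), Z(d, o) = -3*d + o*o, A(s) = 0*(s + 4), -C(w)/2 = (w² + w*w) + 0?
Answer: 7800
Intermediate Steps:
C(w) = -4*w² (C(w) = -2*((w² + w*w) + 0) = -2*((w² + w²) + 0) = -2*(2*w² + 0) = -4*w²)
A(s) = 0 (A(s) = 0*(4 + s) = 0)
Z(d, o) = o² - 3*d (Z(d, o) = -3*d + o² = o² - 3*d)
Q = 26 (Q = 2 + 24 = 26)
Z(C(-5), A(4))*Q = (0² - (-12)*(-5)²)*26 = (0 - (-12)*25)*26 = (0 - 3*(-100))*26 = (0 + 300)*26 = 300*26 = 7800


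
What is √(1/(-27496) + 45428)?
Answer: √8586232884838/13748 ≈ 213.14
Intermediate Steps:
√(1/(-27496) + 45428) = √(-1/27496 + 45428) = √(1249088287/27496) = √8586232884838/13748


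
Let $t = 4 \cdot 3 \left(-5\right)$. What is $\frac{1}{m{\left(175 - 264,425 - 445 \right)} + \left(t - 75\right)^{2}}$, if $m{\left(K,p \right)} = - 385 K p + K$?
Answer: $- \frac{1}{667164} \approx -1.4989 \cdot 10^{-6}$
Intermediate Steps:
$m{\left(K,p \right)} = K - 385 K p$ ($m{\left(K,p \right)} = - 385 K p + K = K - 385 K p$)
$t = -60$ ($t = 12 \left(-5\right) = -60$)
$\frac{1}{m{\left(175 - 264,425 - 445 \right)} + \left(t - 75\right)^{2}} = \frac{1}{\left(175 - 264\right) \left(1 - 385 \left(425 - 445\right)\right) + \left(-60 - 75\right)^{2}} = \frac{1}{\left(175 - 264\right) \left(1 - -7700\right) + \left(-135\right)^{2}} = \frac{1}{- 89 \left(1 + 7700\right) + 18225} = \frac{1}{\left(-89\right) 7701 + 18225} = \frac{1}{-685389 + 18225} = \frac{1}{-667164} = - \frac{1}{667164}$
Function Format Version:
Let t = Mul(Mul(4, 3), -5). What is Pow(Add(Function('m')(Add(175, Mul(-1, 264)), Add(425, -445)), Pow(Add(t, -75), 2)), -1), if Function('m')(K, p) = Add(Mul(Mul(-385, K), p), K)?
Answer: Rational(-1, 667164) ≈ -1.4989e-6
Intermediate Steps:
Function('m')(K, p) = Add(K, Mul(-385, K, p)) (Function('m')(K, p) = Add(Mul(-385, K, p), K) = Add(K, Mul(-385, K, p)))
t = -60 (t = Mul(12, -5) = -60)
Pow(Add(Function('m')(Add(175, Mul(-1, 264)), Add(425, -445)), Pow(Add(t, -75), 2)), -1) = Pow(Add(Mul(Add(175, Mul(-1, 264)), Add(1, Mul(-385, Add(425, -445)))), Pow(Add(-60, -75), 2)), -1) = Pow(Add(Mul(Add(175, -264), Add(1, Mul(-385, -20))), Pow(-135, 2)), -1) = Pow(Add(Mul(-89, Add(1, 7700)), 18225), -1) = Pow(Add(Mul(-89, 7701), 18225), -1) = Pow(Add(-685389, 18225), -1) = Pow(-667164, -1) = Rational(-1, 667164)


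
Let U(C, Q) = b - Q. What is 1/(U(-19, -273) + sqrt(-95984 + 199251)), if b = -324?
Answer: 51/100666 + sqrt(103267)/100666 ≈ 0.0036989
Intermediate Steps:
U(C, Q) = -324 - Q
1/(U(-19, -273) + sqrt(-95984 + 199251)) = 1/((-324 - 1*(-273)) + sqrt(-95984 + 199251)) = 1/((-324 + 273) + sqrt(103267)) = 1/(-51 + sqrt(103267))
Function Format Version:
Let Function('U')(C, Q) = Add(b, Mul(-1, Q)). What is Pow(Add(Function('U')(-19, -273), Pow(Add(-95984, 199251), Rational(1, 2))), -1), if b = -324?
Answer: Add(Rational(51, 100666), Mul(Rational(1, 100666), Pow(103267, Rational(1, 2)))) ≈ 0.0036989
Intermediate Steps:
Function('U')(C, Q) = Add(-324, Mul(-1, Q))
Pow(Add(Function('U')(-19, -273), Pow(Add(-95984, 199251), Rational(1, 2))), -1) = Pow(Add(Add(-324, Mul(-1, -273)), Pow(Add(-95984, 199251), Rational(1, 2))), -1) = Pow(Add(Add(-324, 273), Pow(103267, Rational(1, 2))), -1) = Pow(Add(-51, Pow(103267, Rational(1, 2))), -1)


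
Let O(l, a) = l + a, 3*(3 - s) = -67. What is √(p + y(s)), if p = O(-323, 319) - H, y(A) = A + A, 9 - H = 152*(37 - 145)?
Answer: I*√147405/3 ≈ 127.98*I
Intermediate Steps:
s = 76/3 (s = 3 - ⅓*(-67) = 3 + 67/3 = 76/3 ≈ 25.333)
O(l, a) = a + l
H = 16425 (H = 9 - 152*(37 - 145) = 9 - 152*(-108) = 9 - 1*(-16416) = 9 + 16416 = 16425)
y(A) = 2*A
p = -16429 (p = (319 - 323) - 1*16425 = -4 - 16425 = -16429)
√(p + y(s)) = √(-16429 + 2*(76/3)) = √(-16429 + 152/3) = √(-49135/3) = I*√147405/3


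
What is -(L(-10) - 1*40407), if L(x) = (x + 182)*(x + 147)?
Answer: 16843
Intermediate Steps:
L(x) = (147 + x)*(182 + x) (L(x) = (182 + x)*(147 + x) = (147 + x)*(182 + x))
-(L(-10) - 1*40407) = -((26754 + (-10)² + 329*(-10)) - 1*40407) = -((26754 + 100 - 3290) - 40407) = -(23564 - 40407) = -1*(-16843) = 16843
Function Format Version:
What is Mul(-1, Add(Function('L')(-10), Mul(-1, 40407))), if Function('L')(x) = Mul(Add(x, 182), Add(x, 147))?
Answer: 16843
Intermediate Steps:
Function('L')(x) = Mul(Add(147, x), Add(182, x)) (Function('L')(x) = Mul(Add(182, x), Add(147, x)) = Mul(Add(147, x), Add(182, x)))
Mul(-1, Add(Function('L')(-10), Mul(-1, 40407))) = Mul(-1, Add(Add(26754, Pow(-10, 2), Mul(329, -10)), Mul(-1, 40407))) = Mul(-1, Add(Add(26754, 100, -3290), -40407)) = Mul(-1, Add(23564, -40407)) = Mul(-1, -16843) = 16843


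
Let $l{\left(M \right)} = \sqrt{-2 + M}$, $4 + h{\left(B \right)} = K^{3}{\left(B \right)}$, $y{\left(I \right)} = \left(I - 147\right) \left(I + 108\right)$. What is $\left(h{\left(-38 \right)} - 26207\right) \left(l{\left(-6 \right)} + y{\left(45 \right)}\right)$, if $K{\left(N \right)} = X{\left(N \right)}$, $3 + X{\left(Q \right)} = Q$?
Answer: $1484629992 - 190264 i \sqrt{2} \approx 1.4846 \cdot 10^{9} - 2.6907 \cdot 10^{5} i$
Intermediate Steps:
$X{\left(Q \right)} = -3 + Q$
$K{\left(N \right)} = -3 + N$
$y{\left(I \right)} = \left(-147 + I\right) \left(108 + I\right)$
$h{\left(B \right)} = -4 + \left(-3 + B\right)^{3}$
$\left(h{\left(-38 \right)} - 26207\right) \left(l{\left(-6 \right)} + y{\left(45 \right)}\right) = \left(\left(-4 + \left(-3 - 38\right)^{3}\right) - 26207\right) \left(\sqrt{-2 - 6} - \left(17631 - 2025\right)\right) = \left(\left(-4 + \left(-41\right)^{3}\right) - 26207\right) \left(\sqrt{-8} - 15606\right) = \left(\left(-4 - 68921\right) - 26207\right) \left(2 i \sqrt{2} - 15606\right) = \left(-68925 - 26207\right) \left(-15606 + 2 i \sqrt{2}\right) = - 95132 \left(-15606 + 2 i \sqrt{2}\right) = 1484629992 - 190264 i \sqrt{2}$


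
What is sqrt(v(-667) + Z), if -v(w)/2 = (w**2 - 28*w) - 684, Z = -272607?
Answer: I*sqrt(1198369) ≈ 1094.7*I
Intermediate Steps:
v(w) = 1368 - 2*w**2 + 56*w (v(w) = -2*((w**2 - 28*w) - 684) = -2*(-684 + w**2 - 28*w) = 1368 - 2*w**2 + 56*w)
sqrt(v(-667) + Z) = sqrt((1368 - 2*(-667)**2 + 56*(-667)) - 272607) = sqrt((1368 - 2*444889 - 37352) - 272607) = sqrt((1368 - 889778 - 37352) - 272607) = sqrt(-925762 - 272607) = sqrt(-1198369) = I*sqrt(1198369)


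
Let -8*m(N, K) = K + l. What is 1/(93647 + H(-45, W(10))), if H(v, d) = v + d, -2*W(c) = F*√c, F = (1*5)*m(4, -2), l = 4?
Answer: 2995264/280362700803 - 20*√10/280362700803 ≈ 1.0683e-5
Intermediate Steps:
m(N, K) = -½ - K/8 (m(N, K) = -(K + 4)/8 = -(4 + K)/8 = -½ - K/8)
F = -5/4 (F = (1*5)*(-½ - ⅛*(-2)) = 5*(-½ + ¼) = 5*(-¼) = -5/4 ≈ -1.2500)
W(c) = 5*√c/8 (W(c) = -(-5)*√c/8 = 5*√c/8)
H(v, d) = d + v
1/(93647 + H(-45, W(10))) = 1/(93647 + (5*√10/8 - 45)) = 1/(93647 + (-45 + 5*√10/8)) = 1/(93602 + 5*√10/8)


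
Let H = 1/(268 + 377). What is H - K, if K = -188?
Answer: 121261/645 ≈ 188.00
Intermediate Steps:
H = 1/645 ≈ 0.0015504
H - K = 1/645 - 1*(-188) = 1/645 + 188 = 121261/645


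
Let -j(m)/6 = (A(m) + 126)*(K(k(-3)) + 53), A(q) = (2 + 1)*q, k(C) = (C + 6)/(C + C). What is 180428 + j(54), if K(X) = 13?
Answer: 66380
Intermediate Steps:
k(C) = (6 + C)/(2*C) (k(C) = (6 + C)/((2*C)) = (6 + C)*(1/(2*C)) = (6 + C)/(2*C))
A(q) = 3*q
j(m) = -49896 - 1188*m (j(m) = -6*(3*m + 126)*(13 + 53) = -6*(126 + 3*m)*66 = -6*(8316 + 198*m) = -49896 - 1188*m)
180428 + j(54) = 180428 + (-49896 - 1188*54) = 180428 + (-49896 - 64152) = 180428 - 114048 = 66380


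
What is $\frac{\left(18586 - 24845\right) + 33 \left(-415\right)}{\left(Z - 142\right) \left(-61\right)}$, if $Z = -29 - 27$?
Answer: $- \frac{907}{549} \approx -1.6521$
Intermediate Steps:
$Z = -56$ ($Z = -29 - 27 = -56$)
$\frac{\left(18586 - 24845\right) + 33 \left(-415\right)}{\left(Z - 142\right) \left(-61\right)} = \frac{\left(18586 - 24845\right) + 33 \left(-415\right)}{\left(-56 - 142\right) \left(-61\right)} = \frac{-6259 - 13695}{\left(-198\right) \left(-61\right)} = - \frac{19954}{12078} = \left(-19954\right) \frac{1}{12078} = - \frac{907}{549}$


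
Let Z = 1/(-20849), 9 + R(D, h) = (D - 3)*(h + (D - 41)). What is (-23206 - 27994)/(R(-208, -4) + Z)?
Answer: -42698752/44511781 ≈ -0.95927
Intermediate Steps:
R(D, h) = -9 + (-3 + D)*(-41 + D + h) (R(D, h) = -9 + (D - 3)*(h + (D - 41)) = -9 + (-3 + D)*(h + (-41 + D)) = -9 + (-3 + D)*(-41 + D + h))
Z = -1/20849 ≈ -4.7964e-5
(-23206 - 27994)/(R(-208, -4) + Z) = (-23206 - 27994)/((114 + (-208)**2 - 44*(-208) - 3*(-4) - 208*(-4)) - 1/20849) = -51200/((114 + 43264 + 9152 + 12 + 832) - 1/20849) = -51200/(53374 - 1/20849) = -51200/1112794525/20849 = -51200*20849/1112794525 = -42698752/44511781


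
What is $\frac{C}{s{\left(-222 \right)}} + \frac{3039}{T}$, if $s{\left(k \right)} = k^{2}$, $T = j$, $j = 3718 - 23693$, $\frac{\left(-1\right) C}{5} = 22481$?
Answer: $- \frac{2395063951}{984447900} \approx -2.4329$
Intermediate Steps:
$C = -112405$ ($C = \left(-5\right) 22481 = -112405$)
$j = -19975$
$T = -19975$
$\frac{C}{s{\left(-222 \right)}} + \frac{3039}{T} = - \frac{112405}{\left(-222\right)^{2}} + \frac{3039}{-19975} = - \frac{112405}{49284} + 3039 \left(- \frac{1}{19975}\right) = \left(-112405\right) \frac{1}{49284} - \frac{3039}{19975} = - \frac{112405}{49284} - \frac{3039}{19975} = - \frac{2395063951}{984447900}$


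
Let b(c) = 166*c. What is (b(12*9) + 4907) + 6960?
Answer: 29795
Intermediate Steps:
(b(12*9) + 4907) + 6960 = (166*(12*9) + 4907) + 6960 = (166*108 + 4907) + 6960 = (17928 + 4907) + 6960 = 22835 + 6960 = 29795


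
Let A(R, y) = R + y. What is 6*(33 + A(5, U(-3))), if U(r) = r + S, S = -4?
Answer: 186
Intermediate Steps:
U(r) = -4 + r (U(r) = r - 4 = -4 + r)
6*(33 + A(5, U(-3))) = 6*(33 + (5 + (-4 - 3))) = 6*(33 + (5 - 7)) = 6*(33 - 2) = 6*31 = 186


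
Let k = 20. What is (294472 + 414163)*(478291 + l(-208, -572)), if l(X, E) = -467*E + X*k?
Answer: 525279236925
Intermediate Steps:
l(X, E) = -467*E + 20*X (l(X, E) = -467*E + X*20 = -467*E + 20*X)
(294472 + 414163)*(478291 + l(-208, -572)) = (294472 + 414163)*(478291 + (-467*(-572) + 20*(-208))) = 708635*(478291 + (267124 - 4160)) = 708635*(478291 + 262964) = 708635*741255 = 525279236925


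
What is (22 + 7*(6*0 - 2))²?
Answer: 64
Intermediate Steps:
(22 + 7*(6*0 - 2))² = (22 + 7*(0 - 2))² = (22 + 7*(-2))² = (22 - 14)² = 8² = 64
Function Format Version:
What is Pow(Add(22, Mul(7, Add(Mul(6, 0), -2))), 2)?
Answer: 64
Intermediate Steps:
Pow(Add(22, Mul(7, Add(Mul(6, 0), -2))), 2) = Pow(Add(22, Mul(7, Add(0, -2))), 2) = Pow(Add(22, Mul(7, -2)), 2) = Pow(Add(22, -14), 2) = Pow(8, 2) = 64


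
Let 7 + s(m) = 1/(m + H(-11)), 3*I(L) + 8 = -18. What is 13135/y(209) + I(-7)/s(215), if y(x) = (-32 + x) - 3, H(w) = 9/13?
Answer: 261871457/3413010 ≈ 76.727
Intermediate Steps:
I(L) = -26/3 (I(L) = -8/3 + (⅓)*(-18) = -8/3 - 6 = -26/3)
H(w) = 9/13 (H(w) = 9*(1/13) = 9/13)
y(x) = -35 + x
s(m) = -7 + 1/(9/13 + m) (s(m) = -7 + 1/(m + 9/13) = -7 + 1/(9/13 + m))
13135/y(209) + I(-7)/s(215) = 13135/(-35 + 209) - 26*(9 + 13*215)/(-50 - 91*215)/3 = 13135/174 - 26*(9 + 2795)/(-50 - 19565)/3 = 13135*(1/174) - 26/(3*(-19615/2804)) = 13135/174 - 26/(3*((1/2804)*(-19615))) = 13135/174 - 26/(3*(-19615/2804)) = 13135/174 - 26/3*(-2804/19615) = 13135/174 + 72904/58845 = 261871457/3413010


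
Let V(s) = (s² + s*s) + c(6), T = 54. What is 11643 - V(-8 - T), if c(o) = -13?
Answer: 3968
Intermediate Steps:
V(s) = -13 + 2*s² (V(s) = (s² + s*s) - 13 = (s² + s²) - 13 = 2*s² - 13 = -13 + 2*s²)
11643 - V(-8 - T) = 11643 - (-13 + 2*(-8 - 1*54)²) = 11643 - (-13 + 2*(-8 - 54)²) = 11643 - (-13 + 2*(-62)²) = 11643 - (-13 + 2*3844) = 11643 - (-13 + 7688) = 11643 - 1*7675 = 11643 - 7675 = 3968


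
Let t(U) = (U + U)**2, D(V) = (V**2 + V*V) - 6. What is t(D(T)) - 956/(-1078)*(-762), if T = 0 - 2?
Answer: -355612/539 ≈ -659.76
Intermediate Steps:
T = -2
D(V) = -6 + 2*V**2 (D(V) = (V**2 + V**2) - 6 = 2*V**2 - 6 = -6 + 2*V**2)
t(U) = 4*U**2 (t(U) = (2*U)**2 = 4*U**2)
t(D(T)) - 956/(-1078)*(-762) = 4*(-6 + 2*(-2)**2)**2 - 956/(-1078)*(-762) = 4*(-6 + 2*4)**2 - 956*(-1/1078)*(-762) = 4*(-6 + 8)**2 + (478/539)*(-762) = 4*2**2 - 364236/539 = 4*4 - 364236/539 = 16 - 364236/539 = -355612/539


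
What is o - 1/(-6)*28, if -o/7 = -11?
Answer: 245/3 ≈ 81.667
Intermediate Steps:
o = 77 (o = -7*(-11) = 77)
o - 1/(-6)*28 = 77 - 1/(-6)*28 = 77 - 1*(-⅙)*28 = 77 + (⅙)*28 = 77 + 14/3 = 245/3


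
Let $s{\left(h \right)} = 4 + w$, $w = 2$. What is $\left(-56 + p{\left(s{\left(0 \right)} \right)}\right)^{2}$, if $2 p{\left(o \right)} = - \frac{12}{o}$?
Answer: $3249$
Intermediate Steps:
$s{\left(h \right)} = 6$ ($s{\left(h \right)} = 4 + 2 = 6$)
$p{\left(o \right)} = - \frac{6}{o}$ ($p{\left(o \right)} = \frac{\left(-12\right) \frac{1}{o}}{2} = - \frac{6}{o}$)
$\left(-56 + p{\left(s{\left(0 \right)} \right)}\right)^{2} = \left(-56 - \frac{6}{6}\right)^{2} = \left(-56 - 1\right)^{2} = \left(-57\right)^{2} = 3249$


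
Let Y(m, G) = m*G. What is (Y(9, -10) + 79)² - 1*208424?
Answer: -208303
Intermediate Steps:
Y(m, G) = G*m
(Y(9, -10) + 79)² - 1*208424 = (-10*9 + 79)² - 1*208424 = (-90 + 79)² - 208424 = (-11)² - 208424 = 121 - 208424 = -208303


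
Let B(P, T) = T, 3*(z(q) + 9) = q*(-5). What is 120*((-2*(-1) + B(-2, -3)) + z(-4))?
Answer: -400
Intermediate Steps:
z(q) = -9 - 5*q/3 (z(q) = -9 + (q*(-5))/3 = -9 + (-5*q)/3 = -9 - 5*q/3)
120*((-2*(-1) + B(-2, -3)) + z(-4)) = 120*((-2*(-1) - 3) + (-9 - 5/3*(-4))) = 120*((2 - 3) + (-9 + 20/3)) = 120*(-1 - 7/3) = 120*(-10/3) = -400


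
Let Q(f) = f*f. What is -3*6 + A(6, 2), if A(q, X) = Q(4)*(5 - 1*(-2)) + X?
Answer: 96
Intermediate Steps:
Q(f) = f**2
A(q, X) = 112 + X (A(q, X) = 4**2*(5 - 1*(-2)) + X = 16*(5 + 2) + X = 16*7 + X = 112 + X)
-3*6 + A(6, 2) = -3*6 + (112 + 2) = -18 + 114 = 96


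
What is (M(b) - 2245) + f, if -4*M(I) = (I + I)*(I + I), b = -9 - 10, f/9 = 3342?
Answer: 27472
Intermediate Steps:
f = 30078 (f = 9*3342 = 30078)
b = -19
M(I) = -I**2 (M(I) = -(I + I)*(I + I)/4 = -2*I*2*I/4 = -I**2)
(M(b) - 2245) + f = (-1*(-19)**2 - 2245) + 30078 = (-1*361 - 2245) + 30078 = (-361 - 2245) + 30078 = -2606 + 30078 = 27472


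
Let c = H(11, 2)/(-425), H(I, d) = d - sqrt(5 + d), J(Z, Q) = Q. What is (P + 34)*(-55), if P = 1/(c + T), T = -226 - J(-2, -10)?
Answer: -15757479586640/8427607197 + 23375*sqrt(7)/8427607197 ≈ -1869.7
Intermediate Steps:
T = -216 (T = -226 - 1*(-10) = -226 + 10 = -216)
c = -2/425 + sqrt(7)/425 (c = (2 - sqrt(5 + 2))/(-425) = (2 - sqrt(7))*(-1/425) = -2/425 + sqrt(7)/425 ≈ 0.0015194)
P = 1/(-91802/425 + sqrt(7)/425) (P = 1/((-2/425 + sqrt(7)/425) - 216) = 1/(-91802/425 + sqrt(7)/425) ≈ -0.0046297)
(P + 34)*(-55) = ((-39015850/8427607197 - 425*sqrt(7)/8427607197) + 34)*(-55) = (286499628848/8427607197 - 425*sqrt(7)/8427607197)*(-55) = -15757479586640/8427607197 + 23375*sqrt(7)/8427607197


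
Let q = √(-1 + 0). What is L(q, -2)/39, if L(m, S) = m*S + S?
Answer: -2/39 - 2*I/39 ≈ -0.051282 - 0.051282*I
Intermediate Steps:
q = I (q = √(-1) = I ≈ 1.0*I)
L(m, S) = S + S*m (L(m, S) = S*m + S = S + S*m)
L(q, -2)/39 = -2*(1 + I)/39 = (-2 - 2*I)*(1/39) = -2/39 - 2*I/39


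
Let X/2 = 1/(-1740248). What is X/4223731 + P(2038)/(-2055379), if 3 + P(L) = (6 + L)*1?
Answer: -7501021385561783/7553866648804512076 ≈ -0.00099300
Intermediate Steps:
X = -1/870124 (X = 2/(-1740248) = 2*(-1/1740248) = -1/870124 ≈ -1.1493e-6)
P(L) = 3 + L (P(L) = -3 + (6 + L)*1 = -3 + (6 + L) = 3 + L)
X/4223731 + P(2038)/(-2055379) = -1/870124/4223731 + (3 + 2038)/(-2055379) = -1/870124*1/4223731 + 2041*(-1/2055379) = -1/3675169712644 - 2041/2055379 = -7501021385561783/7553866648804512076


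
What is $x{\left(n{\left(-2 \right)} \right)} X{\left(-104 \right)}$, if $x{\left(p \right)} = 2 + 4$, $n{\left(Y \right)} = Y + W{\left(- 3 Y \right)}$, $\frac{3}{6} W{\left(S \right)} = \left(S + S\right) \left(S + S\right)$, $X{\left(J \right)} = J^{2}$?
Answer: $64896$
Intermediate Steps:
$W{\left(S \right)} = 8 S^{2}$ ($W{\left(S \right)} = 2 \left(S + S\right) \left(S + S\right) = 2 \cdot 2 S 2 S = 2 \cdot 4 S^{2} = 8 S^{2}$)
$n{\left(Y \right)} = Y + 72 Y^{2}$ ($n{\left(Y \right)} = Y + 8 \left(- 3 Y\right)^{2} = Y + 8 \cdot 9 Y^{2} = Y + 72 Y^{2}$)
$x{\left(p \right)} = 6$
$x{\left(n{\left(-2 \right)} \right)} X{\left(-104 \right)} = 6 \left(-104\right)^{2} = 6 \cdot 10816 = 64896$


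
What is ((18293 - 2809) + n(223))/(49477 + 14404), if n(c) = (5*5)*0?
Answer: 15484/63881 ≈ 0.24239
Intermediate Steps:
n(c) = 0 (n(c) = 25*0 = 0)
((18293 - 2809) + n(223))/(49477 + 14404) = ((18293 - 2809) + 0)/(49477 + 14404) = (15484 + 0)/63881 = 15484*(1/63881) = 15484/63881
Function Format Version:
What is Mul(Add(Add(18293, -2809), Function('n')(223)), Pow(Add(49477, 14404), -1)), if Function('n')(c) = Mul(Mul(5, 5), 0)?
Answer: Rational(15484, 63881) ≈ 0.24239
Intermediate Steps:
Function('n')(c) = 0 (Function('n')(c) = Mul(25, 0) = 0)
Mul(Add(Add(18293, -2809), Function('n')(223)), Pow(Add(49477, 14404), -1)) = Mul(Add(Add(18293, -2809), 0), Pow(Add(49477, 14404), -1)) = Mul(Add(15484, 0), Pow(63881, -1)) = Mul(15484, Rational(1, 63881)) = Rational(15484, 63881)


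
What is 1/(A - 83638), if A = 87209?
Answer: 1/3571 ≈ 0.00028003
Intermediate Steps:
1/(A - 83638) = 1/(87209 - 83638) = 1/3571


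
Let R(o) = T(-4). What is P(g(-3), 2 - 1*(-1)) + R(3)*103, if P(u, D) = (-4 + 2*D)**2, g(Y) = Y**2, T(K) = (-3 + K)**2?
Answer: 5051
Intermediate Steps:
R(o) = 49 (R(o) = (-3 - 4)**2 = (-7)**2 = 49)
P(g(-3), 2 - 1*(-1)) + R(3)*103 = 4*(-2 + (2 - 1*(-1)))**2 + 49*103 = 4*(-2 + (2 + 1))**2 + 5047 = 4*(-2 + 3)**2 + 5047 = 4*1**2 + 5047 = 4*1 + 5047 = 4 + 5047 = 5051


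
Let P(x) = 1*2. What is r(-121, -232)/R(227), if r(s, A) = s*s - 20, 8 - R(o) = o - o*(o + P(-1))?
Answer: 14621/51764 ≈ 0.28245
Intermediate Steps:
P(x) = 2
R(o) = 8 - o + o*(2 + o) (R(o) = 8 - (o - o*(o + 2)) = 8 - (o - o*(2 + o)) = 8 + (-o + o*(2 + o)) = 8 - o + o*(2 + o))
r(s, A) = -20 + s**2 (r(s, A) = s**2 - 20 = -20 + s**2)
r(-121, -232)/R(227) = (-20 + (-121)**2)/(8 + 227 + 227**2) = (-20 + 14641)/(8 + 227 + 51529) = 14621/51764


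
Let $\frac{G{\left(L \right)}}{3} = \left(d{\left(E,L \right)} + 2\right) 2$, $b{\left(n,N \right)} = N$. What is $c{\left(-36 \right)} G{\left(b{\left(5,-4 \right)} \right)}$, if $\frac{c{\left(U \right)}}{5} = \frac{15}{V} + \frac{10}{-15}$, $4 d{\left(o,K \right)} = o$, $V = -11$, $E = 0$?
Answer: $- \frac{1340}{11} \approx -121.82$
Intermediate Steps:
$d{\left(o,K \right)} = \frac{o}{4}$
$c{\left(U \right)} = - \frac{335}{33}$ ($c{\left(U \right)} = 5 \left(\frac{15}{-11} + \frac{10}{-15}\right) = 5 \left(15 \left(- \frac{1}{11}\right) + 10 \left(- \frac{1}{15}\right)\right) = 5 \left(- \frac{15}{11} - \frac{2}{3}\right) = 5 \left(- \frac{67}{33}\right) = - \frac{335}{33}$)
$G{\left(L \right)} = 12$ ($G{\left(L \right)} = 3 \left(\frac{1}{4} \cdot 0 + 2\right) 2 = 3 \left(0 + 2\right) 2 = 3 \cdot 2 \cdot 2 = 3 \cdot 4 = 12$)
$c{\left(-36 \right)} G{\left(b{\left(5,-4 \right)} \right)} = \left(- \frac{335}{33}\right) 12 = - \frac{1340}{11}$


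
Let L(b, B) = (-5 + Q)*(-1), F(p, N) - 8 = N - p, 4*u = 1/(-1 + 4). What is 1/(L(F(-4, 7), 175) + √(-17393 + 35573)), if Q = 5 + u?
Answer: 12/2617919 + 864*√505/2617919 ≈ 0.0074212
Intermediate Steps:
u = 1/12 (u = 1/(4*(-1 + 4)) = (¼)/3 = (¼)*(⅓) = 1/12 ≈ 0.083333)
Q = 61/12 (Q = 5 + 1/12 = 61/12 ≈ 5.0833)
F(p, N) = 8 + N - p (F(p, N) = 8 + (N - p) = 8 + N - p)
L(b, B) = -1/12 (L(b, B) = (-5 + 61/12)*(-1) = (1/12)*(-1) = -1/12)
1/(L(F(-4, 7), 175) + √(-17393 + 35573)) = 1/(-1/12 + √(-17393 + 35573)) = 1/(-1/12 + √18180) = 1/(-1/12 + 6*√505)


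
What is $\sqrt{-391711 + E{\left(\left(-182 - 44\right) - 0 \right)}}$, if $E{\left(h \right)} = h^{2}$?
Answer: $i \sqrt{340635} \approx 583.64 i$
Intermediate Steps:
$\sqrt{-391711 + E{\left(\left(-182 - 44\right) - 0 \right)}} = \sqrt{-391711 + \left(\left(-182 - 44\right) - 0\right)^{2}} = \sqrt{-391711 + \left(-226 + \left(-93 + 93\right)\right)^{2}} = \sqrt{-391711 + \left(-226 + 0\right)^{2}} = \sqrt{-391711 + \left(-226\right)^{2}} = \sqrt{-391711 + 51076} = \sqrt{-340635} = i \sqrt{340635}$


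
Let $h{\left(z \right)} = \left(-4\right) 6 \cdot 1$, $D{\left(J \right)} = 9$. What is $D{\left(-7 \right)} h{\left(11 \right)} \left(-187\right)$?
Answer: $40392$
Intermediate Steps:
$h{\left(z \right)} = -24$ ($h{\left(z \right)} = \left(-24\right) 1 = -24$)
$D{\left(-7 \right)} h{\left(11 \right)} \left(-187\right) = 9 \left(-24\right) \left(-187\right) = \left(-216\right) \left(-187\right) = 40392$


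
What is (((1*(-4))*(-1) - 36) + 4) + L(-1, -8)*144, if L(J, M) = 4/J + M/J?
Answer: 548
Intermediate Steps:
(((1*(-4))*(-1) - 36) + 4) + L(-1, -8)*144 = (((1*(-4))*(-1) - 36) + 4) + ((4 - 8)/(-1))*144 = ((-4*(-1) - 36) + 4) - 1*(-4)*144 = ((4 - 36) + 4) + 4*144 = (-32 + 4) + 576 = -28 + 576 = 548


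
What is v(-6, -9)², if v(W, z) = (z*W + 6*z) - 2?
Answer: 4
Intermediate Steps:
v(W, z) = -2 + 6*z + W*z (v(W, z) = (W*z + 6*z) - 2 = (6*z + W*z) - 2 = -2 + 6*z + W*z)
v(-6, -9)² = (-2 + 6*(-9) - 6*(-9))² = (-2 - 54 + 54)² = (-2)² = 4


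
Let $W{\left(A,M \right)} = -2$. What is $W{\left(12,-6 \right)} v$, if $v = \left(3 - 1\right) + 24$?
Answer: $-52$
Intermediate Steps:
$v = 26$ ($v = 2 + 24 = 26$)
$W{\left(12,-6 \right)} v = \left(-2\right) 26 = -52$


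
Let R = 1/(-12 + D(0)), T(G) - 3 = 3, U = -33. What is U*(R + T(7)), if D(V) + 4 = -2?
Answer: -1177/6 ≈ -196.17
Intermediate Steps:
D(V) = -6 (D(V) = -4 - 2 = -6)
T(G) = 6 (T(G) = 3 + 3 = 6)
R = -1/18 (R = 1/(-12 - 6) = 1/(-18) = -1/18 ≈ -0.055556)
U*(R + T(7)) = -33*(-1/18 + 6) = -33*107/18 = -1177/6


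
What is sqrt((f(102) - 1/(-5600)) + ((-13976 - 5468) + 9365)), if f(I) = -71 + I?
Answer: I*sqrt(787763186)/280 ≈ 100.24*I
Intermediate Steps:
sqrt((f(102) - 1/(-5600)) + ((-13976 - 5468) + 9365)) = sqrt(((-71 + 102) - 1/(-5600)) + ((-13976 - 5468) + 9365)) = sqrt((31 - 1*(-1/5600)) + (-19444 + 9365)) = sqrt((31 + 1/5600) - 10079) = sqrt(173601/5600 - 10079) = sqrt(-56268799/5600) = I*sqrt(787763186)/280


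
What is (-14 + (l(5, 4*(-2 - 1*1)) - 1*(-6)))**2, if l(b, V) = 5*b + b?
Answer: 484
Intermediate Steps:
l(b, V) = 6*b
(-14 + (l(5, 4*(-2 - 1*1)) - 1*(-6)))**2 = (-14 + (6*5 - 1*(-6)))**2 = (-14 + (30 + 6))**2 = (-14 + 36)**2 = 22**2 = 484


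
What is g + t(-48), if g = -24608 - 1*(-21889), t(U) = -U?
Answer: -2671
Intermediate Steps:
g = -2719 (g = -24608 + 21889 = -2719)
g + t(-48) = -2719 - 1*(-48) = -2719 + 48 = -2671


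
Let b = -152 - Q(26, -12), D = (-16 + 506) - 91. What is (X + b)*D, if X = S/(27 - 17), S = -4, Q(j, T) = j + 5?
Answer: -365883/5 ≈ -73177.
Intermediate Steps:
Q(j, T) = 5 + j
D = 399 (D = 490 - 91 = 399)
X = -2/5 (X = -4/(27 - 17) = -4/10 = -4*1/10 = -2/5 ≈ -0.40000)
b = -183 (b = -152 - (5 + 26) = -152 - 1*31 = -152 - 31 = -183)
(X + b)*D = (-2/5 - 183)*399 = -917/5*399 = -365883/5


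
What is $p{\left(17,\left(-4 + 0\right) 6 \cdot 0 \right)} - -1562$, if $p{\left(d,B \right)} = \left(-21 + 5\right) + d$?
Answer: $1563$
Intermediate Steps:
$p{\left(d,B \right)} = -16 + d$
$p{\left(17,\left(-4 + 0\right) 6 \cdot 0 \right)} - -1562 = \left(-16 + 17\right) - -1562 = 1 + 1562 = 1563$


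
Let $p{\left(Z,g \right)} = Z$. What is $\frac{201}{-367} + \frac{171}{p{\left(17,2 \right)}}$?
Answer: $\frac{59340}{6239} \approx 9.5111$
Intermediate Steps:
$\frac{201}{-367} + \frac{171}{p{\left(17,2 \right)}} = \frac{201}{-367} + \frac{171}{17} = 201 \left(- \frac{1}{367}\right) + 171 \cdot \frac{1}{17} = - \frac{201}{367} + \frac{171}{17} = \frac{59340}{6239}$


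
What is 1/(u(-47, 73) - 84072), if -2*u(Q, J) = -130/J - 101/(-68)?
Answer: -9928/834665349 ≈ -1.1895e-5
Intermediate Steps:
u(Q, J) = -101/136 + 65/J (u(Q, J) = -(-130/J - 101/(-68))/2 = -(-130/J - 101*(-1/68))/2 = -(-130/J + 101/68)/2 = -(101/68 - 130/J)/2 = -101/136 + 65/J)
1/(u(-47, 73) - 84072) = 1/((-101/136 + 65/73) - 84072) = 1/(1467/9928 - 84072) = 1/(-834665349/9928) = -9928/834665349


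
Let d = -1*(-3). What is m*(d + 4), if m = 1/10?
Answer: 7/10 ≈ 0.70000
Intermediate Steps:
m = ⅒ ≈ 0.10000
d = 3
m*(d + 4) = (3 + 4)/10 = (⅒)*7 = 7/10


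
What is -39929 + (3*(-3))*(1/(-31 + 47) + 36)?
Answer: -644057/16 ≈ -40254.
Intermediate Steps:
-39929 + (3*(-3))*(1/(-31 + 47) + 36) = -39929 - 9*(1/16 + 36) = -39929 - 9*577/16 = -39929 - 5193/16 = -644057/16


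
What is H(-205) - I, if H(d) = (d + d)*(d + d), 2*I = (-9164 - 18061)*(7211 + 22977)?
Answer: 411102250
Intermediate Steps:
I = -410934150 (I = ((-9164 - 18061)*(7211 + 22977))/2 = (-27225*30188)/2 = (1/2)*(-821868300) = -410934150)
H(d) = 4*d**2 (H(d) = (2*d)*(2*d) = 4*d**2)
H(-205) - I = 4*(-205)**2 - 1*(-410934150) = 4*42025 + 410934150 = 168100 + 410934150 = 411102250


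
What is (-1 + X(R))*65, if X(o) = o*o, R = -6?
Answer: 2275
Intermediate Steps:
X(o) = o²
(-1 + X(R))*65 = (-1 + (-6)²)*65 = (-1 + 36)*65 = 35*65 = 2275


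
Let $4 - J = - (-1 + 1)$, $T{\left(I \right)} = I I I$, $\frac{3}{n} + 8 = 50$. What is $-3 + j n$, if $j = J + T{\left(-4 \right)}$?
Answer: $- \frac{51}{7} \approx -7.2857$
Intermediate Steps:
$n = \frac{1}{14}$ ($n = \frac{3}{-8 + 50} = \frac{3}{42} = 3 \cdot \frac{1}{42} = \frac{1}{14} \approx 0.071429$)
$T{\left(I \right)} = I^{3}$ ($T{\left(I \right)} = I^{2} I = I^{3}$)
$J = 4$ ($J = 4 - - (-1 + 1) = 4 - \left(-1\right) 0 = 4 - 0 = 4 + 0 = 4$)
$j = -60$ ($j = 4 + \left(-4\right)^{3} = 4 - 64 = -60$)
$-3 + j n = -3 - \frac{30}{7} = - \frac{51}{7}$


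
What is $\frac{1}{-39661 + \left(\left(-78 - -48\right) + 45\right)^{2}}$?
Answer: $- \frac{1}{39436} \approx -2.5358 \cdot 10^{-5}$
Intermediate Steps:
$\frac{1}{-39661 + \left(\left(-78 - -48\right) + 45\right)^{2}} = \frac{1}{-39661 + \left(\left(-78 + 48\right) + 45\right)^{2}} = \frac{1}{-39661 + \left(-30 + 45\right)^{2}} = \frac{1}{-39661 + 15^{2}} = \frac{1}{-39661 + 225} = \frac{1}{-39436} = - \frac{1}{39436}$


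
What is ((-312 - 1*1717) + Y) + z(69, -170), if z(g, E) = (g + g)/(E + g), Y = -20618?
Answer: -2287485/101 ≈ -22648.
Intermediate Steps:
z(g, E) = 2*g/(E + g) (z(g, E) = (2*g)/(E + g) = 2*g/(E + g))
((-312 - 1*1717) + Y) + z(69, -170) = ((-312 - 1*1717) - 20618) + 2*69/(-170 + 69) = ((-312 - 1717) - 20618) + 2*69/(-101) = (-2029 - 20618) + 2*69*(-1/101) = -22647 - 138/101 = -2287485/101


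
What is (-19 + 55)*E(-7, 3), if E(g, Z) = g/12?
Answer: -21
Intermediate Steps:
E(g, Z) = g/12 (E(g, Z) = g*(1/12) = g/12)
(-19 + 55)*E(-7, 3) = (-19 + 55)*((1/12)*(-7)) = 36*(-7/12) = -21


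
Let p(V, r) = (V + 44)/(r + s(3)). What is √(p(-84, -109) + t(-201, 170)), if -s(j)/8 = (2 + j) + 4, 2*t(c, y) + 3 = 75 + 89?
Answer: √10578002/362 ≈ 8.9845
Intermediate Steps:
t(c, y) = 161/2 (t(c, y) = -3/2 + (75 + 89)/2 = -3/2 + (½)*164 = -3/2 + 82 = 161/2)
s(j) = -48 - 8*j (s(j) = -8*((2 + j) + 4) = -8*(6 + j) = -48 - 8*j)
p(V, r) = (44 + V)/(-72 + r) (p(V, r) = (V + 44)/(r + (-48 - 8*3)) = (44 + V)/(r + (-48 - 24)) = (44 + V)/(r - 72) = (44 + V)/(-72 + r))
√(p(-84, -109) + t(-201, 170)) = √((44 - 84)/(-72 - 109) + 161/2) = √(-40/(-181) + 161/2) = √(-1/181*(-40) + 161/2) = √(40/181 + 161/2) = √(29221/362) = √10578002/362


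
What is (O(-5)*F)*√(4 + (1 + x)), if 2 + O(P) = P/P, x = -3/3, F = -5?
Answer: 10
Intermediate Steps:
x = -1 (x = -3*⅓ = -1)
O(P) = -1 (O(P) = -2 + P/P = -2 + 1 = -1)
(O(-5)*F)*√(4 + (1 + x)) = (-1*(-5))*√(4 + (1 - 1)) = 5*√(4 + 0) = 5*√4 = 5*2 = 10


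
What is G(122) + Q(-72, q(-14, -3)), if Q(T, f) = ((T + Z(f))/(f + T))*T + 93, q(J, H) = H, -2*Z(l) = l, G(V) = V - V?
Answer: 633/25 ≈ 25.320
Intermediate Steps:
G(V) = 0
Z(l) = -l/2
Q(T, f) = 93 + T*(T - f/2)/(T + f) (Q(T, f) = ((T - f/2)/(f + T))*T + 93 = ((T - f/2)/(T + f))*T + 93 = T*(T - f/2)/(T + f) + 93 = 93 + T*(T - f/2)/(T + f))
G(122) + Q(-72, q(-14, -3)) = 0 + ((-72)² + 93*(-72) + 93*(-3) - ½*(-72)*(-3))/(-72 - 3) = 0 + (5184 - 6696 - 279 - 108)/(-75) = 0 - 1/75*(-1899) = 0 + 633/25 = 633/25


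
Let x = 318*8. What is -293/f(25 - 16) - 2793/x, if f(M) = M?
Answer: -256843/7632 ≈ -33.653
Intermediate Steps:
x = 2544
-293/f(25 - 16) - 2793/x = -293/(25 - 16) - 2793/2544 = -293/9 - 2793*1/2544 = -293*1/9 - 931/848 = -293/9 - 931/848 = -256843/7632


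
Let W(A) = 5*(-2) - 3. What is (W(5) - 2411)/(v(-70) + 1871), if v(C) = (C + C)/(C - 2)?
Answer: -43632/33713 ≈ -1.2942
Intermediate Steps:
v(C) = 2*C/(-2 + C) (v(C) = (2*C)/(-2 + C) = 2*C/(-2 + C))
W(A) = -13 (W(A) = -10 - 3 = -13)
(W(5) - 2411)/(v(-70) + 1871) = (-13 - 2411)/(2*(-70)/(-2 - 70) + 1871) = -2424/(2*(-70)/(-72) + 1871) = -2424/(2*(-70)*(-1/72) + 1871) = -2424/(35/18 + 1871) = -2424/33713/18 = -2424*18/33713 = -43632/33713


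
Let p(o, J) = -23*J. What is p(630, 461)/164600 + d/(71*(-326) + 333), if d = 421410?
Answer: -69605972239/3755019800 ≈ -18.537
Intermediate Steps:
p(630, 461)/164600 + d/(71*(-326) + 333) = -23*461/164600 + 421410/(71*(-326) + 333) = -10603*1/164600 + 421410/(-23146 + 333) = -10603/164600 + 421410/(-22813) = -10603/164600 + 421410*(-1/22813) = -10603/164600 - 421410/22813 = -69605972239/3755019800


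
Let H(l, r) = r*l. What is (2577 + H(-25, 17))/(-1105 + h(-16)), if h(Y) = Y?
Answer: -2152/1121 ≈ -1.9197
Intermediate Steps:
H(l, r) = l*r
(2577 + H(-25, 17))/(-1105 + h(-16)) = (2577 - 25*17)/(-1105 - 16) = (2577 - 425)/(-1121) = 2152*(-1/1121) = -2152/1121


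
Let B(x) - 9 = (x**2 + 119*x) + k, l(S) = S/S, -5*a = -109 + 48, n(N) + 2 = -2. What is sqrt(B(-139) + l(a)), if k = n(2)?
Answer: sqrt(2786) ≈ 52.783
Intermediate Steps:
n(N) = -4 (n(N) = -2 - 2 = -4)
a = 61/5 (a = -(-109 + 48)/5 = -1/5*(-61) = 61/5 ≈ 12.200)
k = -4
l(S) = 1
B(x) = 5 + x**2 + 119*x (B(x) = 9 + ((x**2 + 119*x) - 4) = 9 + (-4 + x**2 + 119*x) = 5 + x**2 + 119*x)
sqrt(B(-139) + l(a)) = sqrt((5 + (-139)**2 + 119*(-139)) + 1) = sqrt((5 + 19321 - 16541) + 1) = sqrt(2785 + 1) = sqrt(2786)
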